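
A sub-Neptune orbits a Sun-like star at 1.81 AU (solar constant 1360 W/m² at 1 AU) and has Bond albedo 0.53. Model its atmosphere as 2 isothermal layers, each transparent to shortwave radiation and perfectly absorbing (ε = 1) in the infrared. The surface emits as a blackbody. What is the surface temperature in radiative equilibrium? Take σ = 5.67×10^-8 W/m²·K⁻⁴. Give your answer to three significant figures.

By the inverse-square law, S = 1360/1.81² = 415.1 W/m².
The effective emission temperature is T_e = [S(1−α)/(4σ)]^¼ = 171.3 K.
For an N-layer opaque stack, T_s⁴ = (N+1)T_e⁴, hence T_s = (3)^(1/4)×171.3 K = 225.4 K.

225 K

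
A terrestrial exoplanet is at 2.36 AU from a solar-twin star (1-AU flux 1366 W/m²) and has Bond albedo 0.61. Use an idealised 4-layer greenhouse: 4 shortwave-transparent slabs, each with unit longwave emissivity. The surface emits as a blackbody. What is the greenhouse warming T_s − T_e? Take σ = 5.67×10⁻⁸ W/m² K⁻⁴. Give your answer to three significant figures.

By the inverse-square law, S = 1366/2.36² = 245.3 W/m².
The effective emission temperature is T_e = [S(1−α)/(4σ)]^¼ = 143.3 K.
T_s = (N+1)^(1/4)·T_e = 214.3 K.
Warming: T_s − T_e = 70.99 K.

71.0 K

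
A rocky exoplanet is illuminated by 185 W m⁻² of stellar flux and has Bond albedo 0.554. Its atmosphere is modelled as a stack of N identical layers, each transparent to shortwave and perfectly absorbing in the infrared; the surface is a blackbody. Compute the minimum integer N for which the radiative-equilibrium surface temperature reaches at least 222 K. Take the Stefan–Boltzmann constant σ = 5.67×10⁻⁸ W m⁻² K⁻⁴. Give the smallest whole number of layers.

6

Top-of-atmosphere balance: σT_e⁴ = S(1−α)/4 = 20.63 W m⁻² → T_e = 138.1 K.
T_s = (N+1)^(1/4)·T_e ≥ 222 K requires N+1 ≥ (T_s/T_e)⁴ = (222/138.1)⁴ = 6.676.
Rounding up, N = 6.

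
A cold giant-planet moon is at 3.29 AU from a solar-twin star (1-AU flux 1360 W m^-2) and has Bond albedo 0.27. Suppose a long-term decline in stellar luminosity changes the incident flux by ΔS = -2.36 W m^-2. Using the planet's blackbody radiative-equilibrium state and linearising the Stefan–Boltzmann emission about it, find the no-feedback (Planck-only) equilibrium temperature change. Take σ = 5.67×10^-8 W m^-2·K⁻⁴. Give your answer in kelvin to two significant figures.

-0.67 kelvin

Irradiance scales as 1/d², so S = 1360 W m^-2 × (1/3.29)² = 125.6 W m^-2.
Reference equilibrium: T_e = [S(1−α)/(4σ)]^(1/4) = 141.8 K.
TOA radiative forcing: ΔF = (1−α)ΔS/4 = 0.73·(-2.36)/4 = -0.4307 W m^-2.
Linearising σT⁴ gives d(σT⁴)/dT = 4σT_e³ = 0.6468 W m^-2 per K.
So ΔT₀ = -0.4307/0.6468 = -0.666 K.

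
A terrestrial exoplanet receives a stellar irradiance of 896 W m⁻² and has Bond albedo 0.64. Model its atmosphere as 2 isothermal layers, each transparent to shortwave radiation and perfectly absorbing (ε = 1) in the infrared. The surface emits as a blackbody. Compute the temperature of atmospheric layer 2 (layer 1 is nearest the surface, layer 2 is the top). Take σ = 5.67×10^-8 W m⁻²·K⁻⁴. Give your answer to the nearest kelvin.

Top-of-atmosphere balance: σT_e⁴ = S(1−α)/4 = 80.64 W m⁻² → T_e = 194.2 K.
The net upward flux σT_e⁴ is constant between every pair of levels, so T_k⁴ = (N+1−k)T_e⁴.
With k = 2: T_2 = (2+1−2)^¼·194.2 K = 194.2 K.

194 K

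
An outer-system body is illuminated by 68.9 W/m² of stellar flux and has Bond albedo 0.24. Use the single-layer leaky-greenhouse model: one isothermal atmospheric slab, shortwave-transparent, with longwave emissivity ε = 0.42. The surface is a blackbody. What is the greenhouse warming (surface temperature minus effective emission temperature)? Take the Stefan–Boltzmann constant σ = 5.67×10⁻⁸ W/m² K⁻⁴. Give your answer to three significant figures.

The planet radiates to space at T_e = [S(1−α)/(4σ)]^(1/4) = 123.3 K.
The surface balance (absorbed SW + ε·downward IR = σT_s⁴) with T_a⁴ = T_s⁴/2 reduces to T_s = T_e·[2/(2−ε)]^¼ = 130.7 K.
The atmosphere warms the surface by 7.483 K.

7.48 kelvin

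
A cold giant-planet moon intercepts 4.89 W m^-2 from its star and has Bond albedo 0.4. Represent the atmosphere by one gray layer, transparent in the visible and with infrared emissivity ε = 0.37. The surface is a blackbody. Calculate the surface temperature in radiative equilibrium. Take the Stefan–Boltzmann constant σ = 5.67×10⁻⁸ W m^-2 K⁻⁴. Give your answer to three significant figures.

63.1 K

Effective emission temperature (TOA balance): σT_e⁴ = S(1−α)/4 = 0.7335 W m^-2 → T_e = 59.97 K.
The surface balance (absorbed SW + ε·downward IR = σT_s⁴) with T_a⁴ = T_s⁴/2 reduces to T_s = T_e·[2/(2−ε)]^¼ = 63.12 K.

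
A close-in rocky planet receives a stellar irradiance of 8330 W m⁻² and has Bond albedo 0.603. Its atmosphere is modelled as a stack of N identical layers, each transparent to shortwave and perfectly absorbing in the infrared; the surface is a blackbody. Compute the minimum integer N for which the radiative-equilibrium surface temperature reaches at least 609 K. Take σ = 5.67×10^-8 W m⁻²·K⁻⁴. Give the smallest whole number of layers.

9

The effective emission temperature is T_e = [S(1−α)/(4σ)]^¼ = 347.5 K.
Since T_s⁴ = (N+1)T_e⁴, we need N ≥ (T_s/T_e)⁴ − 1 = 8.434.
Rounding up, N = 9.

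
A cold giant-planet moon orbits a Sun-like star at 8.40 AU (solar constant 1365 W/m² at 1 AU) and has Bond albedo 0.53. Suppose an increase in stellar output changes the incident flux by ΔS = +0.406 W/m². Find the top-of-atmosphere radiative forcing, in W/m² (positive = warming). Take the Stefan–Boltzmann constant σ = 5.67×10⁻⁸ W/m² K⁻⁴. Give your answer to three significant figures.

0.0477 W/m²

Flux at the orbit: S = 1365/(8.40)² = 19.35 W/m².
ΔF = Δ[S(1−α)]/4 = (1−0.53)·+0.406/4 = 0.04770 W/m².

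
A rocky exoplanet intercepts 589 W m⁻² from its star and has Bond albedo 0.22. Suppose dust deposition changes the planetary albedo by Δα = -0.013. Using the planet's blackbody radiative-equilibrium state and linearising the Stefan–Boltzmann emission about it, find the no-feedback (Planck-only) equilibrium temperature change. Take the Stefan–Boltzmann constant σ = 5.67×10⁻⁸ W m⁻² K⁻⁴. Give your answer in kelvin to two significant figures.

0.88 K

Reference equilibrium: T_e = [S(1−α)/(4σ)]^(1/4) = 212.1 K.
The change in absorbed flux is Δ[S(1−α)/4] = −SΔα/4 = 1.914 W m⁻².
The Planck feedback parameter is 4σT_e³ = 2.166 W m⁻²/K.
So ΔT₀ = 1.914/2.166 = 0.884 K.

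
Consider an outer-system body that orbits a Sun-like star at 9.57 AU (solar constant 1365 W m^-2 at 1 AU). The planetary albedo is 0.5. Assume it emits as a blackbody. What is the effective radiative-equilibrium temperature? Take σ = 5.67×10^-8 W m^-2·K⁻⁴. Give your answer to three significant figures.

75.7 kelvin

Irradiance scales as 1/d², so S = 1365 W m^-2 × (1/9.57)² = 14.90 W m^-2.
Absorbed flux (global mean): S(1−α)/4 = 14.90·0.5/4 = 1.863 W m^-2.
In equilibrium σT⁴ equals this, so T = 75.71 K.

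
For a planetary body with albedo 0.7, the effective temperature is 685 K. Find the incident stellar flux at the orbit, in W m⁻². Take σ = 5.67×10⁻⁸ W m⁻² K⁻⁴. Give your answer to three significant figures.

Invert the energy balance for S: S = 4σT⁴/(1−α).
The emitted flux is σT⁴ = 12480 W m⁻².
So S = 4×12480/(1−0.7) = 1.665×10^5 W m⁻².

1.66×10^5 W m⁻²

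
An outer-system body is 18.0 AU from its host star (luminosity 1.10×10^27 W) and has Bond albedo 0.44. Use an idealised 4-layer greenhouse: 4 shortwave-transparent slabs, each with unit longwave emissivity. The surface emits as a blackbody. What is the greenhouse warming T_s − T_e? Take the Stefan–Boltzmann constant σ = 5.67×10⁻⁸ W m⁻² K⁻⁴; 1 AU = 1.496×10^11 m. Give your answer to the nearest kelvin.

37 kelvin

Orbital distance: d = 18.0 AU = 2.693×10^12 m.
Flux at the orbit: S = L/(4πd²) = 1.10×10^27/(4π·(2.69×10^12)²) = 12.07 W m⁻².
The effective emission temperature is T_e = [S(1−α)/(4σ)]^¼ = 73.89 K.
Surface: T_s = (5)^¼·T_e = 110.5 K.
Warming: T_s − T_e = 36.60 K.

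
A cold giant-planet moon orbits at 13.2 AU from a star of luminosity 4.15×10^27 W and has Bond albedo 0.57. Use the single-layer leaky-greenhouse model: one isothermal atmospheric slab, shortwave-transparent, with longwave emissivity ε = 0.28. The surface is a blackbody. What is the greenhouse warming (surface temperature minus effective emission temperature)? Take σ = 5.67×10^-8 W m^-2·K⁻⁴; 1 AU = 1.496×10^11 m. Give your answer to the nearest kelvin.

d = 13.2 × 1.496×10^11 m = 1.975×10^12 m.
Spreading L over a sphere of radius d: S = 4.15×10^27/(4π·1.97×10^12²) = 84.69 W m^-2.
The planet radiates to space at T_e = [S(1−α)/(4σ)]^(1/4) = 112.6 K.
The surface balance (absorbed SW + ε·downward IR = σT_s⁴) with T_a⁴ = T_s⁴/2 reduces to T_s = T_e·[2/(2−ε)]^¼ = 116.9 K.
T_s − T_e = 116.9 − 112.6 = 4.325 K.

4 kelvin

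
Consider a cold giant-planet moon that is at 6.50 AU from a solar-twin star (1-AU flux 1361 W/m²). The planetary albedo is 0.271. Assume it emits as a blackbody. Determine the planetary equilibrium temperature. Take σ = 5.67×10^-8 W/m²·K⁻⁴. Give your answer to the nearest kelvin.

101 kelvin

Flux at the orbit: S = 1361/(6.50)² = 32.21 W/m².
Averaging over the sphere, the absorbed flux is S(1−α)/4 = 5.871 W/m².
In equilibrium σT⁴ equals this, so T = 100.9 K.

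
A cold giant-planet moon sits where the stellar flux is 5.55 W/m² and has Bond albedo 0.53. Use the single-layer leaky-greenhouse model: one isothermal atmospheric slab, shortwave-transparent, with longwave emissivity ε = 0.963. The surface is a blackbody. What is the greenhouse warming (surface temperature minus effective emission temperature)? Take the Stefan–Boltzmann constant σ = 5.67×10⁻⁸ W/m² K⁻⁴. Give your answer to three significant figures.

10.4 K

The planet radiates to space at T_e = [S(1−α)/(4σ)]^(1/4) = 58.24 K.
For a single slab of emissivity ε, T_s⁴ = 2T_e⁴/(2−ε); thus T_s = 58.24·(1.929)^(1/4) = 68.63 K.
Greenhouse warming: T_s − T_e = 10.39 K.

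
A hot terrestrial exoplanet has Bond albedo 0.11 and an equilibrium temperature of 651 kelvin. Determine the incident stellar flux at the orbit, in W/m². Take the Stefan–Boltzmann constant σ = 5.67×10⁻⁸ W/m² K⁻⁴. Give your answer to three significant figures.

45800 W/m²

From S(1−α)/4 = σT⁴: S = 4σT⁴/(1−α).
σT⁴ = 5.67×10⁻⁸·(651)⁴ = 10180 W/m².
S = 4·10180/0.89 = 45770 W/m².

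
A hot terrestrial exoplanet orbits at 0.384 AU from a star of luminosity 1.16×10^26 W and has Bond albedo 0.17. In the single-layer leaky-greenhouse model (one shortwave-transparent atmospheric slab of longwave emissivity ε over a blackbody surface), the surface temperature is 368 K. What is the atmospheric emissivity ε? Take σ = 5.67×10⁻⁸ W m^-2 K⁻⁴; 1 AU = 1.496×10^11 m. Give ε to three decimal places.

d = 0.384 × 1.496×10^11 m = 5.745×10^10 m.
Flux at the orbit: S = L/(4πd²) = 1.16×10^26/(4π·(5.74×10^10)²) = 2797 W m^-2.
Effective temperature: T_e = [S(1−α)/(4σ)]^(1/4) = 318.1 K.
T_s⁴ = T_e⁴·2/(2−ε) → ε = 2 − 2(T_e/T_s)⁴ = 2 − 2·(318.1/368)⁴ = 0.8837.

0.884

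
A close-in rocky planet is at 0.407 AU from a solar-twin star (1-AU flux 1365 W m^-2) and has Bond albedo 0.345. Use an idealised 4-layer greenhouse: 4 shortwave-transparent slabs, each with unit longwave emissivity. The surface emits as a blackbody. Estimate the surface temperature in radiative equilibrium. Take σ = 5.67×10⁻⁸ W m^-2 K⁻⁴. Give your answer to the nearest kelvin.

Flux at the orbit: S = 1365/(0.407)² = 8240 W m^-2.
OLR = S(1−α)/4 = 1349 W m^-2; the top layer radiates at T_e = 392.8 K.
Layer-by-layer balance gives σT_s⁴ = (N+1)σT_e⁴, so T_s = 5^¼·392.8 = 587.3 K.

587 kelvin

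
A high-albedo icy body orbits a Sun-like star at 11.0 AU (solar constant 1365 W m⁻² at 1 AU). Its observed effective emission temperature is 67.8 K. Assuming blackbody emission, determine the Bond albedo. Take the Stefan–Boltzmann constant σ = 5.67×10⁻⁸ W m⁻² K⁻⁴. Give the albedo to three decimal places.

0.575

By the inverse-square law, S = 1365/11.0² = 11.28 W m⁻².
From σT⁴ = S(1−α)/4 we invert for α: 1−α = 4σT⁴/S.
4σT⁴ = 4·5.67×10⁻⁸·(67.8)⁴ = 4.792 W m⁻².
Hence α = 1 − 4.792/11.28 = 0.5752.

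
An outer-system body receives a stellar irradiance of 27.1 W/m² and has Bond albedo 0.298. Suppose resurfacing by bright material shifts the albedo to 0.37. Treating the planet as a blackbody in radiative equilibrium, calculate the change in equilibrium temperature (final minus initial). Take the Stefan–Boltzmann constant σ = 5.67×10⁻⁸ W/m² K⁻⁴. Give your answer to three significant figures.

-2.55 K

With α = 0.298, T₁ = 95.70 K.
With α = 0.37, T₂ = 93.15 K.
Change: 93.15 − 95.70 = -2.554 K.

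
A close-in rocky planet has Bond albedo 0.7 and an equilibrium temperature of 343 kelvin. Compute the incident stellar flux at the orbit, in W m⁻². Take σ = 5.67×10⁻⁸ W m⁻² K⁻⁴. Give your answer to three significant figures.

Invert the energy balance for S: S = 4σT⁴/(1−α).
The emitted flux is σT⁴ = 784.8 W m⁻².
So S = 4×784.8/(1−0.7) = 10460 W m⁻².

10500 W m⁻²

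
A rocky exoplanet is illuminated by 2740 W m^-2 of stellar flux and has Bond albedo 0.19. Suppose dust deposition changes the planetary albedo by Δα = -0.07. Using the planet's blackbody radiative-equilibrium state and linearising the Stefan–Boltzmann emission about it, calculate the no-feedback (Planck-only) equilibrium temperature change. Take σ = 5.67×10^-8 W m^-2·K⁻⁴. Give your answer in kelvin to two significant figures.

The baseline emission temperature is T_e = 314.5 K.
TOA radiative forcing: ΔF = −S·Δα/4 = −2740·(-0.07)/4 = 47.95 W m^-2.
Linearising σT⁴ gives d(σT⁴)/dT = 4σT_e³ = 7.056 W m^-2 per K.
So ΔT₀ = 47.95/7.056 = 6.80 K.

6.8 K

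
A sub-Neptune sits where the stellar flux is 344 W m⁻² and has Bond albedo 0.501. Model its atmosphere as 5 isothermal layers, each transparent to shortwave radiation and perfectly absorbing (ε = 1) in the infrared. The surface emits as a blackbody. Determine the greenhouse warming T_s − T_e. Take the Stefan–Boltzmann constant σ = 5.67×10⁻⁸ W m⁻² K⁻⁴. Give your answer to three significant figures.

93.7 kelvin

OLR = S(1−α)/4 = 42.91 W m⁻²; the top layer radiates at T_e = 165.9 K.
Surface: T_s = (6)^¼·T_e = 259.6 K.
So the greenhouse effect raises the surface by 259.6 − 165.9 = 93.73 K.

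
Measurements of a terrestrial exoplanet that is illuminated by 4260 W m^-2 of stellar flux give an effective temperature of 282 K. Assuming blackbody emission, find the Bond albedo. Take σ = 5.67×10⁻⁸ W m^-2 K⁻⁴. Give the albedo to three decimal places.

0.663

From σT⁴ = S(1−α)/4 we invert for α: 1−α = 4σT⁴/S.
σT⁴ = 358.6 W m^-2, so 4σT⁴ = 1434 W m^-2.
1−α = 1434/4260 = 0.3367, so α = 0.6633.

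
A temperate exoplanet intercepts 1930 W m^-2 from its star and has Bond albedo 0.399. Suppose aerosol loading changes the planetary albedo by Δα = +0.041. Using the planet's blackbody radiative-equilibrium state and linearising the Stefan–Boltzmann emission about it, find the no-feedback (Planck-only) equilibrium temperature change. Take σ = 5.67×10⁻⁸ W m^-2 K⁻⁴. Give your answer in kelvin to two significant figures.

Reference equilibrium: T_e = [S(1−α)/(4σ)]^(1/4) = 267.4 K.
The change in absorbed flux is Δ[S(1−α)/4] = −SΔα/4 = -19.78 W m^-2.
Planck response: λ_P = 4σT_e³ = 4·5.67×10⁻⁸·(267.4)³ = 4.337 W m^-2/K.
So ΔT₀ = -19.78/4.337 = -4.56 K.

-4.6 kelvin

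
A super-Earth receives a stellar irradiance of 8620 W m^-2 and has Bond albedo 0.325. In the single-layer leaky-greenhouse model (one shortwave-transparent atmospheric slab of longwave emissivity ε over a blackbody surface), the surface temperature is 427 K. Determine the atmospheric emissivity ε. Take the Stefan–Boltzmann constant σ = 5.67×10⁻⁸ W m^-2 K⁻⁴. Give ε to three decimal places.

0.457

TOA balance gives T_e = 400.2 K.
Inverting T_s⁴ = 2T_e⁴/(2−ε): (T_e/T_s)⁴ = 0.7717, so ε = 2(1 − 0.7717) = 0.4566.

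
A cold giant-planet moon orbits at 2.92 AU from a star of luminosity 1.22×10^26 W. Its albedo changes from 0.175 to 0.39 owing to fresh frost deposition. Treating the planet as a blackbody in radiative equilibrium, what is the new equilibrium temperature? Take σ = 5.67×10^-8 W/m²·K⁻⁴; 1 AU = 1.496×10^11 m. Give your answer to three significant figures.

108 kelvin

d = 2.92 × 1.496×10^11 m = 4.368×10^11 m.
S = L/(4πd²) = 50.88 W/m².
With the new albedo, S(1−α₂)/4 = 7.759 W/m², so T₂ = 108.2 K.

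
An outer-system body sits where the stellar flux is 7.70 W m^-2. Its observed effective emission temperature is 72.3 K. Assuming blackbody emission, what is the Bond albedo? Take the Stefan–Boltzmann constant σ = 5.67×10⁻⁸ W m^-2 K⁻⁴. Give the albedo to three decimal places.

Rearranging the radiative balance, α = 1 − 4σT⁴/S.
σT⁴ = 1.549 W m^-2, so 4σT⁴ = 6.197 W m^-2.
Hence α = 1 − 6.197/7.700 = 0.1952.

0.195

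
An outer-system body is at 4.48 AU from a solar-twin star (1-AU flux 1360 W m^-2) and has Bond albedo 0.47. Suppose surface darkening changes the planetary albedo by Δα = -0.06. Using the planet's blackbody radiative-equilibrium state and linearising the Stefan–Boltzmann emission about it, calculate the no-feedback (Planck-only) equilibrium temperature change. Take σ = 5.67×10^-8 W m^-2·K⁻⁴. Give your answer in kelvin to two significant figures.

By the inverse-square law, S = 1360/4.48² = 67.76 W m^-2.
Unperturbed T_e = [67.76·(1−0.47)/(4σ)]^¼ = 112.2 K.
The change in absorbed flux is Δ[S(1−α)/4] = −SΔα/4 = 1.016 W m^-2.
The Planck feedback parameter is 4σT_e³ = 0.3202 W m^-2/K.
So ΔT₀ = 1.016/0.3202 = 3.17 K.

3.2 kelvin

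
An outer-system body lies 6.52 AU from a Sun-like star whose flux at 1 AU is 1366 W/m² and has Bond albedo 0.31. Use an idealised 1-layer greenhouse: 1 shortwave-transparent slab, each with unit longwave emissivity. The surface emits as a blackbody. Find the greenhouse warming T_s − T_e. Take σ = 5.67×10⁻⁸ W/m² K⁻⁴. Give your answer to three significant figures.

18.8 K

By the inverse-square law, S = 1366/6.52² = 32.13 W/m².
OLR = S(1−α)/4 = 5.543 W/m²; the top layer radiates at T_e = 99.44 K.
Surface: T_s = (2)^¼·T_e = 118.2 K.
Warming: T_s − T_e = 18.81 K.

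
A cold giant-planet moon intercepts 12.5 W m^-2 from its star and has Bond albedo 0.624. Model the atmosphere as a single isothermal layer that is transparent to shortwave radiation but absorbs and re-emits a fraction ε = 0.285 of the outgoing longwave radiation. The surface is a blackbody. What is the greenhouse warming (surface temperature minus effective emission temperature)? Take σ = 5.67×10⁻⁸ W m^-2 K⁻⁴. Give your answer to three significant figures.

At the top of the atmosphere, σT_e⁴ = S(1−α)/4 = 1.175 W m^-2, giving T_e = 67.47 K.
Surface balance with a leaky layer gives σT_s⁴ = σT_e⁴·2/(2−ε), so T_s = T_e·[2/(2−0.285)]^(1/4) = 70.11 K.
Greenhouse warming: T_s − T_e = 2.644 K.

2.64 kelvin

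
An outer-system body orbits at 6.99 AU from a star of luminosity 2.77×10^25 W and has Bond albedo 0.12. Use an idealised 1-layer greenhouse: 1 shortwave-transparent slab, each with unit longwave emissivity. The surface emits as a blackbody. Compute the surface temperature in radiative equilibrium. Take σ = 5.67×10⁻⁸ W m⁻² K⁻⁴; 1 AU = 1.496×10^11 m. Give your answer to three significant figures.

62.9 K

d = 6.99 × 1.496×10^11 m = 1.046×10^12 m.
Flux at the orbit: S = L/(4πd²) = 2.77×10^25/(4π·(1.05×10^12)²) = 2.016 W m⁻².
The effective emission temperature is T_e = [S(1−α)/(4σ)]^¼ = 52.88 K.
Layer-by-layer balance gives σT_s⁴ = (N+1)σT_e⁴, so T_s = 2^¼·52.88 = 62.89 K.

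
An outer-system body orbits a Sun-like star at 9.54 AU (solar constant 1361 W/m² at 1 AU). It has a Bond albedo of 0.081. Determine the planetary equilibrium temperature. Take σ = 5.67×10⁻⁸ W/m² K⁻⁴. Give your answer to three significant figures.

88.2 K

By the inverse-square law, S = 1361/9.54² = 14.95 W/m².
The planet absorbs (1−α)S over its disc πR² and re-emits over 4πR², so the mean absorbed flux is (1−0.081)·14.95/4 = 3.436 W/m².
Balancing against σT⁴: T = (3.436/5.67×10⁻⁸)^(1/4) = 88.23 K.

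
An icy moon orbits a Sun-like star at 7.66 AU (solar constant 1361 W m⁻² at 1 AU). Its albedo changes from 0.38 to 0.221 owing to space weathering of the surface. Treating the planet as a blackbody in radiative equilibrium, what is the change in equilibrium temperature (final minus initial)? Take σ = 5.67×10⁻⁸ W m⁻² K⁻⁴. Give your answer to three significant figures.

By the inverse-square law, S = 1361/7.66² = 23.20 W m⁻².
With α = 0.38, T₁ = 89.24 K.
After:  T₂ = [23.20·0.779/(4σ)]^(1/4) = 94.48 K.
Change: 94.48 − 89.24 = 5.241 K.

5.24 K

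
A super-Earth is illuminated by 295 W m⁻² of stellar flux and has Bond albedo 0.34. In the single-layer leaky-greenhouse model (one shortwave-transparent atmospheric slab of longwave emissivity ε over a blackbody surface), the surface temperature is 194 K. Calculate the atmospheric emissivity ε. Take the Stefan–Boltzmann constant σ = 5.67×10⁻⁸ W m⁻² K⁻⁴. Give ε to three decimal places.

First, T_e = [295.0·(1−0.34)/(4σ)]^(1/4) = 171.2 K.
Inverting T_s⁴ = 2T_e⁴/(2−ε): (T_e/T_s)⁴ = 0.6061, so ε = 2(1 − 0.6061) = 0.7879.

0.788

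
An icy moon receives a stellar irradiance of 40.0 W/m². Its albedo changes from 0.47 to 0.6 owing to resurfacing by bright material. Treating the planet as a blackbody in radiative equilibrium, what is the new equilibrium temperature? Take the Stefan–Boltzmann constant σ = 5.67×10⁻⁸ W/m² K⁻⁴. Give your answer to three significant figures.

91.6 kelvin

With the new albedo, S(1−α₂)/4 = 4.000 W/m², so T₂ = 91.65 K.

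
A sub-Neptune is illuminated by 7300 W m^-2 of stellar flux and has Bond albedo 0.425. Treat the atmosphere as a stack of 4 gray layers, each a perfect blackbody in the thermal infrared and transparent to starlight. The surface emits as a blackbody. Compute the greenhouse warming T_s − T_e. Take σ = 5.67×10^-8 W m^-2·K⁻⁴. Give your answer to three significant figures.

183 K

Top-of-atmosphere balance: σT_e⁴ = S(1−α)/4 = 1049 W m^-2 → T_e = 368.8 K.
Surface: T_s = (5)^¼·T_e = 551.5 K.
So the greenhouse effect raises the surface by 551.5 − 368.8 = 182.7 K.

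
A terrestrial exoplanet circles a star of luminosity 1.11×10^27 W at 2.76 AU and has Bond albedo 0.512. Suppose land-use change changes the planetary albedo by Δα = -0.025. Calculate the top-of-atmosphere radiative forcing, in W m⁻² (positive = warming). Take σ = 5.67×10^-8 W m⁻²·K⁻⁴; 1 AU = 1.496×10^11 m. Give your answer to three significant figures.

3.24 W m⁻²

d = 2.76 × 1.496×10^11 m = 4.129×10^11 m.
Flux at the orbit: S = L/(4πd²) = 1.11×10^27/(4π·(4.13×10^11)²) = 518.1 W m⁻².
TOA radiative forcing: ΔF = −S·Δα/4 = −518.1·(-0.025)/4 = 3.238 W m⁻².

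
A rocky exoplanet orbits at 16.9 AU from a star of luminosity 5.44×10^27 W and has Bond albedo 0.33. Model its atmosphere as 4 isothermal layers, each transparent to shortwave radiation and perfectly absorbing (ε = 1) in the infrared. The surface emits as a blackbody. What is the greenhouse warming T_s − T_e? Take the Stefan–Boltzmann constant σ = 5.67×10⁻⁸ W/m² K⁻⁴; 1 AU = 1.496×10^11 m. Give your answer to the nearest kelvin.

59 K

d = 16.9 × 1.496×10^11 m = 2.528×10^12 m.
S = L/(4πd²) = 67.73 W/m².
OLR = S(1−α)/4 = 11.34 W/m²; the top layer radiates at T_e = 118.9 K.
Surface: T_s = (5)^¼·T_e = 177.8 K.
Warming: T_s − T_e = 58.91 K.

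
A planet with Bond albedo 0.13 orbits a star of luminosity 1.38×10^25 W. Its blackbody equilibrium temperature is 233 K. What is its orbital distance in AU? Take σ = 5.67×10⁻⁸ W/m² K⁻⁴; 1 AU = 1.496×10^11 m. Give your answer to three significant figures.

0.253 AU

Required flux: S = 4σT⁴/(1−α) = 768.3 W/m².
Then d = [L/(4πS)]^(1/2) = 3.781×10^10 m, i.e. 0.2527 AU.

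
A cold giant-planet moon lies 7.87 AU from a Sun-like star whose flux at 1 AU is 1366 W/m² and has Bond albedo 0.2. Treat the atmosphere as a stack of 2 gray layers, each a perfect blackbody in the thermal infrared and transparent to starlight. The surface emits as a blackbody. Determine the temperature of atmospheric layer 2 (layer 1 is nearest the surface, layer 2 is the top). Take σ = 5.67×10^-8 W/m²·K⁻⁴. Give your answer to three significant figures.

93.9 kelvin

By the inverse-square law, S = 1366/7.87² = 22.05 W/m².
Top-of-atmosphere balance: σT_e⁴ = S(1−α)/4 = 4.411 W/m² → T_e = 93.92 K.
The net upward flux σT_e⁴ is constant between every pair of levels, so T_k⁴ = (N+1−k)T_e⁴.
With k = 2: T_2 = (2+1−2)^¼·93.92 K = 93.92 K.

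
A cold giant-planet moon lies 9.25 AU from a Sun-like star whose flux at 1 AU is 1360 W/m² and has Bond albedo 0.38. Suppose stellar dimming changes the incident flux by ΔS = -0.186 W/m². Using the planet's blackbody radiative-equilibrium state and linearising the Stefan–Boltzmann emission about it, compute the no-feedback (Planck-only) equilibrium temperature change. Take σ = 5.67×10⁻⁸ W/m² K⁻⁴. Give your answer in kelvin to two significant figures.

Flux at the orbit: S = 1360/(9.25)² = 15.89 W/m².
Unperturbed T_e = [15.89·(1−0.38)/(4σ)]^¼ = 81.19 K.
ΔF = Δ[S(1−α)]/4 = (1−0.38)·-0.186/4 = -0.02883 W/m².
Linearising σT⁴ gives d(σT⁴)/dT = 4σT_e³ = 0.1214 W/m² per K.
ΔT₀ = ΔF/λ_P = -0.02883/0.1214 = -0.238 K.

-0.24 kelvin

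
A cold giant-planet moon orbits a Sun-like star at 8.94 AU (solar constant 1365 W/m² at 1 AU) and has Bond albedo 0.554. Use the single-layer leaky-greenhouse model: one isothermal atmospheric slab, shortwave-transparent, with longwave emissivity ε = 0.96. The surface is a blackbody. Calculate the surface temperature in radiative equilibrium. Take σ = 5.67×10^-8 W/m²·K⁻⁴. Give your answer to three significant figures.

89.6 kelvin

Irradiance scales as 1/d², so S = 1365 W/m² × (1/8.94)² = 17.08 W/m².
Effective emission temperature (TOA balance): σT_e⁴ = S(1−α)/4 = 1.904 W/m² → T_e = 76.13 K.
For a single slab of emissivity ε, T_s⁴ = 2T_e⁴/(2−ε); thus T_s = 76.13·(1.923)^(1/4) = 89.65 K.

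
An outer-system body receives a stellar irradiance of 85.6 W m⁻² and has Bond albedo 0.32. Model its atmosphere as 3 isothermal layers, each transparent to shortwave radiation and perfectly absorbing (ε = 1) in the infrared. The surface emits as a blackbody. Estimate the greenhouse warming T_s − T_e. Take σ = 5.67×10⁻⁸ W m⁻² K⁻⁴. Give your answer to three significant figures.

OLR = S(1−α)/4 = 14.55 W m⁻²; the top layer radiates at T_e = 126.6 K.
Surface: T_s = (4)^¼·T_e = 179.0 K.
So the greenhouse effect raises the surface by 179.0 − 126.6 = 52.43 K.

52.4 K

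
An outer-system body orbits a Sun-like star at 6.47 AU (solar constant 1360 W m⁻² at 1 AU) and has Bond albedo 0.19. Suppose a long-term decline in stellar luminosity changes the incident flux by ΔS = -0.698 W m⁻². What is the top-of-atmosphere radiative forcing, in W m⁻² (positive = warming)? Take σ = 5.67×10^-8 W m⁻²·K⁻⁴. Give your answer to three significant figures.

Flux at the orbit: S = 1360/(6.47)² = 32.49 W m⁻².
TOA radiative forcing: ΔF = (1−α)ΔS/4 = 0.81·(-0.698)/4 = -0.1413 W m⁻².

-0.141 W m⁻²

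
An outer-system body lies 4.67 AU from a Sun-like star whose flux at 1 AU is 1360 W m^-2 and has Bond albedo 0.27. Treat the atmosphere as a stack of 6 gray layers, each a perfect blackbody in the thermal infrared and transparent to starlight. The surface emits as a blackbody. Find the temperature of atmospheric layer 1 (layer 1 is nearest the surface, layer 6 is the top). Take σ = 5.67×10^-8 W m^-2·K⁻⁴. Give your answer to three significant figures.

Flux at the orbit: S = 1360/(4.67)² = 62.36 W m^-2.
The effective emission temperature is T_e = [S(1−α)/(4σ)]^¼ = 119.0 K.
In the N-layer model, layer k (counted from the surface) has T_k = (N+1−k)^(1/4)·T_e.
T_1 = (6)^(1/4)·119.0 = 186.3 K.

186 kelvin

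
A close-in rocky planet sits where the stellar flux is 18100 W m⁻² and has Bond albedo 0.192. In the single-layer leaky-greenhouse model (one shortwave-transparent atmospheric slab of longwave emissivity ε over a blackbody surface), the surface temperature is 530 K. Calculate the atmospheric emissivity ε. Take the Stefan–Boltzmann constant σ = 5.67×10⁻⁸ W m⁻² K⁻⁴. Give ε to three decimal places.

0.366

Effective temperature: T_e = [S(1−α)/(4σ)]^(1/4) = 503.9 K.
Inverting T_s⁴ = 2T_e⁴/(2−ε): (T_e/T_s)⁴ = 0.8172, so ε = 2(1 − 0.8172) = 0.3655.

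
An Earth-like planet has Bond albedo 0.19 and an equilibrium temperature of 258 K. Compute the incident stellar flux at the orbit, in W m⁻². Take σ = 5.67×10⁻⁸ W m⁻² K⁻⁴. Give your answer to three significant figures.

From S(1−α)/4 = σT⁴: S = 4σT⁴/(1−α).
The emitted flux is σT⁴ = 251.2 W m⁻².
S = 4·251.2/0.81 = 1241 W m⁻².

1240 W m⁻²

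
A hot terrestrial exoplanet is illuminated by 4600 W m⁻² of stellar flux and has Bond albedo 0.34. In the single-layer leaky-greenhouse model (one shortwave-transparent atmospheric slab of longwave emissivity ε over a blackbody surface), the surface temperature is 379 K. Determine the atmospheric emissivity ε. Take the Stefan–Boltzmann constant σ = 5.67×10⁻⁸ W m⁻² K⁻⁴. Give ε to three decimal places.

0.702

First, T_e = [4600·(1−0.34)/(4σ)]^(1/4) = 340.1 K.
T_s⁴ = T_e⁴·2/(2−ε) → ε = 2 − 2(T_e/T_s)⁴ = 2 − 2·(340.1/379)⁴ = 0.7024.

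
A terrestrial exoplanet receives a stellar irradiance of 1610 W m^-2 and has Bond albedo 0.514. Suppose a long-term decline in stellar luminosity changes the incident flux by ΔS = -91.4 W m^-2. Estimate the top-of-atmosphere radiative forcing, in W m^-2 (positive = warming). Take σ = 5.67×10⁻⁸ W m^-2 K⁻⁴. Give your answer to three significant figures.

-11.1 W m^-2

Only a fraction (1−α) is absorbed and it's spread over 4πR², so ΔF = (1−α)ΔS/4 = -11.11 W m^-2.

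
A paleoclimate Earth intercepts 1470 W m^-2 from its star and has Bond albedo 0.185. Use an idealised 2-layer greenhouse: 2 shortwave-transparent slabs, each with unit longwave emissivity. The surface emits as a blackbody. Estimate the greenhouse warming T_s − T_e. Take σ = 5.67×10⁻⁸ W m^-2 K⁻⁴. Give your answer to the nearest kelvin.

The effective emission temperature is T_e = [S(1−α)/(4σ)]^¼ = 269.6 K.
T_s = (N+1)^(1/4)·T_e = 354.8 K.
So the greenhouse effect raises the surface by 354.8 − 269.6 = 85.21 K.

85 K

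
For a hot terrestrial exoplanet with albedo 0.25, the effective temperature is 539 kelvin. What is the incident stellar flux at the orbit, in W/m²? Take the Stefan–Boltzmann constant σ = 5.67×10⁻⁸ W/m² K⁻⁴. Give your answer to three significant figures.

25500 W/m²

From S(1−α)/4 = σT⁴: S = 4σT⁴/(1−α).
σT⁴ = 5.67×10⁻⁸·(539)⁴ = 4786 W/m².
S = 4·4786/0.75 = 25520 W/m².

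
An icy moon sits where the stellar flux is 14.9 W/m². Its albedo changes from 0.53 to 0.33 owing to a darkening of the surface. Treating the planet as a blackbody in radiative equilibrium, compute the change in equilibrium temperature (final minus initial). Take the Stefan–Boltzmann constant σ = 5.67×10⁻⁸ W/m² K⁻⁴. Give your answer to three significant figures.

6.91 K

Before: T₁ = [14.90·0.47/(4σ)]^(1/4) = 74.54 K.
With α = 0.33, T₂ = 81.45 K.
Change: 81.45 − 74.54 = 6.909 K.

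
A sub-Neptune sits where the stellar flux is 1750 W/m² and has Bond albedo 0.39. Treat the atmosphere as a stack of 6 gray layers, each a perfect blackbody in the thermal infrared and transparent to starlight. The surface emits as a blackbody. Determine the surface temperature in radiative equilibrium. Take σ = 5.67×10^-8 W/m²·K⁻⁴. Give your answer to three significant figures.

426 kelvin

Top-of-atmosphere balance: σT_e⁴ = S(1−α)/4 = 266.9 W/m² → T_e = 261.9 K.
Layer-by-layer balance gives σT_s⁴ = (N+1)σT_e⁴, so T_s = 7^¼·261.9 = 426.0 K.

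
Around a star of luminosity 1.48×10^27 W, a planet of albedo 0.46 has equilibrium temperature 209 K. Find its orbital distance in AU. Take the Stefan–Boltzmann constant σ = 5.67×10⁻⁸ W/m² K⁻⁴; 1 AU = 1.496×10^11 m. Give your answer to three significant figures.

2.56 AU

Required flux: S = 4σT⁴/(1−α) = 801.4 W/m².
Then d = [L/(4πS)]^(1/2) = 3.834×10^11 m, i.e. 2.563 AU.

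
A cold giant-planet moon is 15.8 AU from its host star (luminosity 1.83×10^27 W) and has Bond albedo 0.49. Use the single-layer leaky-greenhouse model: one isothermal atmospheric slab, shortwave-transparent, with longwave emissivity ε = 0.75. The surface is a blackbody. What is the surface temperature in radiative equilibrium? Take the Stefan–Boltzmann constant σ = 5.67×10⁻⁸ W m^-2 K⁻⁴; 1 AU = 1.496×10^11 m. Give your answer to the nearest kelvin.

d = 15.8 × 1.496×10^11 m = 2.364×10^12 m.
Flux at the orbit: S = L/(4πd²) = 1.83×10^27/(4π·(2.36×10^12)²) = 26.07 W m^-2.
Effective emission temperature (TOA balance): σT_e⁴ = S(1−α)/4 = 3.323 W m^-2 → T_e = 87.50 K.
For a single slab of emissivity ε, T_s⁴ = 2T_e⁴/(2−ε); thus T_s = 87.50·(1.6)^(1/4) = 98.41 K.

98 K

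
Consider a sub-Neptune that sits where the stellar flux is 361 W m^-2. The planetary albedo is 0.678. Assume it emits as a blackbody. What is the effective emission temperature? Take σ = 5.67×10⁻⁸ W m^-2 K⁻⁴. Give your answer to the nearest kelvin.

150 kelvin

The planet absorbs (1−α)S over its disc πR² and re-emits over 4πR², so the mean absorbed flux is (1−0.678)·361.0/4 = 29.06 W m^-2.
In equilibrium σT⁴ equals this, so T = 150.5 K.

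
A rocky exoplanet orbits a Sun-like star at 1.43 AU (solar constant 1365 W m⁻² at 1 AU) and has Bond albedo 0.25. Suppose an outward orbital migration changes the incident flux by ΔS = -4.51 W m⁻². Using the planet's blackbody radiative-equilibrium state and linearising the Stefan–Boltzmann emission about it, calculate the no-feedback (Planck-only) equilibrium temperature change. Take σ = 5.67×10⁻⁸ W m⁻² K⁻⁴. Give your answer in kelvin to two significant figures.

Flux at the orbit: S = 1365/(1.43)² = 667.5 W m⁻².
The baseline emission temperature is T_e = 216.8 K.
ΔF = Δ[S(1−α)]/4 = (1−0.25)·-4.51/4 = -0.8456 W m⁻².
Planck response: λ_P = 4σT_e³ = 4·5.67×10⁻⁸·(216.8)³ = 2.310 W m⁻²/K.
ΔT₀ = ΔF/λ_P = -0.8456/2.310 = -0.366 K.

-0.37 K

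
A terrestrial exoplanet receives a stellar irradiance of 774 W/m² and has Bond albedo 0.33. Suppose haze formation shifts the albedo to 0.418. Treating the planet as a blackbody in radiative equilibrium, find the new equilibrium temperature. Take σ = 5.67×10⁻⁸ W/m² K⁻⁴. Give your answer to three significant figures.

New equilibrium: T₂ = [(1−0.418)·774.0/(4σ)]^(1/4) = 211.1 K.

211 K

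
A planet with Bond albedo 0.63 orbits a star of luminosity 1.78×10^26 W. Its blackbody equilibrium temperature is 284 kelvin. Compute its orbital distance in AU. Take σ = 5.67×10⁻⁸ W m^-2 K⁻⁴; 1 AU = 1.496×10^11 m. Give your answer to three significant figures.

Required flux: S = 4σT⁴/(1−α) = 3988 W m^-2.
From L = 4πd²S, d = √(1.78×10^26/(4π·3988)) = 5.960×10^10 m = 0.3984 AU.

0.398 AU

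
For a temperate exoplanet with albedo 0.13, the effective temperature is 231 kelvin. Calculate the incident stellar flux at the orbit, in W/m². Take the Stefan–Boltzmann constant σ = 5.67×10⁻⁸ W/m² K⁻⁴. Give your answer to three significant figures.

742 W/m²

From S(1−α)/4 = σT⁴: S = 4σT⁴/(1−α).
The emitted flux is σT⁴ = 161.4 W/m².
So S = 4×161.4/(1−0.13) = 742.3 W/m².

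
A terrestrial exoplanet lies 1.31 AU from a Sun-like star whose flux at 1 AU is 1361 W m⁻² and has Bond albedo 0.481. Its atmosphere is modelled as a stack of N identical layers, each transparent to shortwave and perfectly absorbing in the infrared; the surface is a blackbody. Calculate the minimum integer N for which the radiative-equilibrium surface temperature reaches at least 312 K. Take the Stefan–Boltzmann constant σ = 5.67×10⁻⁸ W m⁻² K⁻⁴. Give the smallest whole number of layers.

5

By the inverse-square law, S = 1361/1.31² = 793.1 W m⁻².
Top-of-atmosphere balance: σT_e⁴ = S(1−α)/4 = 102.9 W m⁻² → T_e = 206.4 K.
Need (N+1)T_e⁴ ≥ T_s⁴, i.e. N+1 ≥ (312/206.4)⁴ = 5.221.
The minimum whole number is N = 5.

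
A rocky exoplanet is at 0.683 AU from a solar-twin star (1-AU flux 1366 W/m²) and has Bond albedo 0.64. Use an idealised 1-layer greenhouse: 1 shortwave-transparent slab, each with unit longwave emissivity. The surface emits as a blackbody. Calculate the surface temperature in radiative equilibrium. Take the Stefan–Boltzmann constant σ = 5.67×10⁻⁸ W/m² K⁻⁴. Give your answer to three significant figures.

311 K

Flux at the orbit: S = 1366/(0.683)² = 2928 W/m².
Top-of-atmosphere balance: σT_e⁴ = S(1−α)/4 = 263.5 W/m² → T_e = 261.1 K.
With N = 1 opaque layers, T_s = (N+1)^(1/4)·T_e = 2^(1/4)·261.1 = 310.5 K.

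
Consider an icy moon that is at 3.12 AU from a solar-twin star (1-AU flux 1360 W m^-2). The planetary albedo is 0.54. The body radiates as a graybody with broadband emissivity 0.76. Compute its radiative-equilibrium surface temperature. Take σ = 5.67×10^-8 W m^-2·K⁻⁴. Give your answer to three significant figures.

Flux at the orbit: S = 1360/(3.12)² = 139.7 W m^-2.
Absorbed flux (global mean): S(1−α)/4 = 139.7·0.46/4 = 16.07 W m^-2.
Radiative balance εσT⁴ = 16.07 gives T = [16.07/(0.76·σ)]^(1/4) = 139.0 K.

139 K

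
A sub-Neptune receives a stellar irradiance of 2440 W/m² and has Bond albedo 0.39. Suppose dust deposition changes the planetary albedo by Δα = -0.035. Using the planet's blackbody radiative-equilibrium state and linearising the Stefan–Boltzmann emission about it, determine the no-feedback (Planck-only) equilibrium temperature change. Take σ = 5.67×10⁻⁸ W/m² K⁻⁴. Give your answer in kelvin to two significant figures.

4.1 K

Reference equilibrium: T_e = [S(1−α)/(4σ)]^(1/4) = 284.6 K.
The change in absorbed flux is Δ[S(1−α)/4] = −SΔα/4 = 21.35 W/m².
Linearising σT⁴ gives d(σT⁴)/dT = 4σT_e³ = 5.229 W/m² per K.
Hence the no-feedback warming is ΔF/(4σT_e³) = 4.08 K.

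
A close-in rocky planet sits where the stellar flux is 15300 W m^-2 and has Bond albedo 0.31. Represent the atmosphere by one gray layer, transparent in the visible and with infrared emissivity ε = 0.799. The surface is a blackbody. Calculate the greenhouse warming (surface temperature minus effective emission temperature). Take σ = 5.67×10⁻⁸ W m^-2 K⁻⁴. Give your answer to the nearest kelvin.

At the top of the atmosphere, σT_e⁴ = S(1−α)/4 = 2639 W m^-2, giving T_e = 464.5 K.
The surface balance (absorbed SW + ε·downward IR = σT_s⁴) with T_a⁴ = T_s⁴/2 reduces to T_s = T_e·[2/(2−ε)]^¼ = 527.7 K.
Greenhouse warming: T_s − T_e = 63.16 K.

63 K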